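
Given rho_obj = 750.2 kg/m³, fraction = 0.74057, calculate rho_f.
Formula: f_{sub} = \frac{\rho_{obj}}{\rho_f}
Substituting knowns: 0.74057 = 750.2/rho_f
Solving for rho_f: rho_f = 750.2/0.74057 = 1013 kg/m³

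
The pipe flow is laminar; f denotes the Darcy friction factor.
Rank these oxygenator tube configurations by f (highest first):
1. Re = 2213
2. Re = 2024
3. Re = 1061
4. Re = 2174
Case 1: f = 0.02892
Case 2: f = 0.03162
Case 3: f = 0.06032
Case 4: f = 0.02944
Ranking (highest first): 3, 2, 4, 1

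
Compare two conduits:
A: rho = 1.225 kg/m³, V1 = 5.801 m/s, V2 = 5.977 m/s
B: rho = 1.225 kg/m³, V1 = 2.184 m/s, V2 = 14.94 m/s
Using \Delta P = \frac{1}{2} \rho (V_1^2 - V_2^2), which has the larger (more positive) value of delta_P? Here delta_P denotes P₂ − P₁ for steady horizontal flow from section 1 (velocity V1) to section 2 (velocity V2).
delta_P(A) = -0.00127 kPa, delta_P(B) = -0.1338 kPa. Answer: A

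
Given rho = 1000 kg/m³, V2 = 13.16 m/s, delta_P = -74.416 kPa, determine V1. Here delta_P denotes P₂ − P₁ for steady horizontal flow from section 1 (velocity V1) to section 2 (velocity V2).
Formula: \Delta P = \frac{1}{2} \rho (V_1^2 - V_2^2)
Substituting knowns: -74.416 = 0.5·1000·(V1² − 13.16²)/1000
Solving for V1: V1 = √(13.16² + 2·(-74.416·1000)/1000) = 4.935 m/s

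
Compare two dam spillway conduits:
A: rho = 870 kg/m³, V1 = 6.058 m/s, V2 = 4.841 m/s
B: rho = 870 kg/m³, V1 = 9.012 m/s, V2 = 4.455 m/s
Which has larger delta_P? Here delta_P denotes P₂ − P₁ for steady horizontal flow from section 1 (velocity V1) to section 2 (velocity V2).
delta_P(A) = 5.77 kPa, delta_P(B) = 26.7 kPa. Answer: B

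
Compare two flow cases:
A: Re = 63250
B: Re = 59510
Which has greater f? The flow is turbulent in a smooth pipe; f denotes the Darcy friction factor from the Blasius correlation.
f(A) = 0.01993, f(B) = 0.02023. Answer: B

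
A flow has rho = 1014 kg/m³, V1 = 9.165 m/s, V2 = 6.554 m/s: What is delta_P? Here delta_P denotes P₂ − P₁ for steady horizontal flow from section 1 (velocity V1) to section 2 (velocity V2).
Formula: \Delta P = \frac{1}{2} \rho (V_1^2 - V_2^2)
delta_P = 0.5·1014·(9.165² − 6.554²)/1000 = 20.81 kPa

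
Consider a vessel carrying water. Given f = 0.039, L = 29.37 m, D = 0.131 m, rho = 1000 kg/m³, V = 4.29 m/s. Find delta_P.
Formula: \Delta P = f \frac{L}{D} \frac{\rho V^2}{2}
delta_P = 0.039·(29.37/0.131)·0.5·1000·4.29²/1000 = 80.46 kPa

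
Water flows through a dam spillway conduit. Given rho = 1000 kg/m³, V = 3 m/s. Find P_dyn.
Formula: P_{dyn} = \frac{1}{2} \rho V^2
P_dyn = 0.5·1000·3²/1000 = 4.5 kPa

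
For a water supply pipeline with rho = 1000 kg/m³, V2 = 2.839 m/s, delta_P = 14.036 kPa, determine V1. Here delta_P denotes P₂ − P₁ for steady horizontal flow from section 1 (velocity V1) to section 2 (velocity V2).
Formula: \Delta P = \frac{1}{2} \rho (V_1^2 - V_2^2)
Substituting knowns: 14.036 = 0.5·1000·(V1² − 2.839²)/1000
Solving for V1: V1 = √(2.839² + 2·(14.036·1000)/1000) = 6.011 m/s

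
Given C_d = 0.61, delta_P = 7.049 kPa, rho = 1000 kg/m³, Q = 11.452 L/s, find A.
Formula: Q = C_d A \sqrt{\frac{2 \Delta P}{\rho}}
Substituting knowns: 11.452 = 0.61·A·√(2·(7.049·1000)/1000)·1000
Solving for A: A = (11.452/1000)/(0.61·√(2·(7.049·1000)/1000)) = 0.005 m²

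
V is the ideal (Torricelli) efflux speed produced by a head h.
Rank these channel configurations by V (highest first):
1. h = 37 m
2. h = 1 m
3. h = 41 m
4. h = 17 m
Case 1: V = 26.94 m/s
Case 2: V = 4.429 m/s
Case 3: V = 28.36 m/s
Case 4: V = 18.26 m/s
Ranking (highest first): 3, 1, 4, 2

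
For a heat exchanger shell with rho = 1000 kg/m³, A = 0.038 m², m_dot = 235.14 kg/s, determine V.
Formula: \dot{m} = \rho A V
Substituting knowns: 235.14 = 1000·0.038·V
Solving for V: V = 235.14/(1000·0.038) = 6.188 m/s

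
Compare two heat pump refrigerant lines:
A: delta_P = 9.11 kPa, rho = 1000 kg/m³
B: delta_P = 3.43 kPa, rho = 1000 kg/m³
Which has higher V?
V(A) = 4.268 m/s, V(B) = 2.619 m/s. Answer: A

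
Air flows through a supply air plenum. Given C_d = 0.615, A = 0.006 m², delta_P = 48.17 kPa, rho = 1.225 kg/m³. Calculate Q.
Formula: Q = C_d A \sqrt{\frac{2 \Delta P}{\rho}}
Q = 0.615·0.006·√(2·(48.17·1000)/1.225)·1000 = 1035 L/s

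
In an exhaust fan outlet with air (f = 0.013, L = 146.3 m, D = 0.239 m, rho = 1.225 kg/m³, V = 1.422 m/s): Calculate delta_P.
Formula: \Delta P = f \frac{L}{D} \frac{\rho V^2}{2}
delta_P = 0.013·(146.3/0.239)·0.5·1.225·1.422²/1000 = 0.009856 kPa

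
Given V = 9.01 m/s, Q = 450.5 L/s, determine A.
Formula: Q = A V
Substituting knowns: 450.5 = A·9.01·1000
Solving for A: A = (450.5/1000)/9.01 = 0.05 m²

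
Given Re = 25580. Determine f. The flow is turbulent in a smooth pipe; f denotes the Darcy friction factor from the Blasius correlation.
Formula: f = \frac{0.316}{Re^{0.25}}
f = 0.316/25580^0.25 = 0.02499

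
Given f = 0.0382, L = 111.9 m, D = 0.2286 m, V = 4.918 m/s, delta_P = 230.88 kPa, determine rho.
Formula: \Delta P = f \frac{L}{D} \frac{\rho V^2}{2}
Substituting knowns: 230.88 = 0.0382·(111.9/0.2286)·0.5·rho·4.918²/1000
Solving for rho: rho = (230.88·1000)/(0.0382·(111.9/0.2286)·0.5·4.918²) = 1021 kg/m³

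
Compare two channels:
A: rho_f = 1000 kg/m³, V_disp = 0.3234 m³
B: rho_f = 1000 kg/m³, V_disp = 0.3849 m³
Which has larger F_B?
F_B(A) = 3173 N, F_B(B) = 3776 N. Answer: B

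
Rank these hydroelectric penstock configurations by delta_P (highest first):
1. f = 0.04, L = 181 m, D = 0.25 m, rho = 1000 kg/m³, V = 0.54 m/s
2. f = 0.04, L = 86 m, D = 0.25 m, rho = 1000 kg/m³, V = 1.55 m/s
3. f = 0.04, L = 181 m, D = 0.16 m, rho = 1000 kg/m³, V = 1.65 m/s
Case 1: delta_P = 4.222 kPa
Case 2: delta_P = 16.53 kPa
Case 3: delta_P = 61.6 kPa
Ranking (highest first): 3, 2, 1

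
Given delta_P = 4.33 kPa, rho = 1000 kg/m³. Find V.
Formula: V = \sqrt{\frac{2 \Delta P}{\rho}}
V = √(2·(4.33·1000)/1000) = 2.943 m/s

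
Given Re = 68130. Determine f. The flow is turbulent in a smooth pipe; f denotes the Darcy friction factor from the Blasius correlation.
Formula: f = \frac{0.316}{Re^{0.25}}
f = 0.316/68130^0.25 = 0.01956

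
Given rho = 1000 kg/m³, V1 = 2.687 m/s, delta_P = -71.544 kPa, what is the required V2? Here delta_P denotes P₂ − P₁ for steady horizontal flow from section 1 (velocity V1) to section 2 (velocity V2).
Formula: \Delta P = \frac{1}{2} \rho (V_1^2 - V_2^2)
Substituting knowns: -71.544 = 0.5·1000·(2.687² − V2²)/1000
Solving for V2: V2 = √(2.687² − 2·(-71.544·1000)/1000) = 12.26 m/s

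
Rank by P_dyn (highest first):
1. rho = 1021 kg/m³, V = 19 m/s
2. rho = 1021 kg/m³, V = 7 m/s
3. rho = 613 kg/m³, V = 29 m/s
Case 1: P_dyn = 184.3 kPa
Case 2: P_dyn = 25.01 kPa
Case 3: P_dyn = 257.8 kPa
Ranking (highest first): 3, 1, 2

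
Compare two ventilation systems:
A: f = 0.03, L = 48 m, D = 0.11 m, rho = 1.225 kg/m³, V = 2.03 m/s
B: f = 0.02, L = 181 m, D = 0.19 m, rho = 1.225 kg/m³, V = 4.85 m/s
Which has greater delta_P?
delta_P(A) = 0.03304 kPa, delta_P(B) = 0.2745 kPa. Answer: B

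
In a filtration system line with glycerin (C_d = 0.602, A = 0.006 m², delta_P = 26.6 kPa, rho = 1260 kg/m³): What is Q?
Formula: Q = C_d A \sqrt{\frac{2 \Delta P}{\rho}}
Q = 0.602·0.006·√(2·(26.6·1000)/1260)·1000 = 23.47 L/s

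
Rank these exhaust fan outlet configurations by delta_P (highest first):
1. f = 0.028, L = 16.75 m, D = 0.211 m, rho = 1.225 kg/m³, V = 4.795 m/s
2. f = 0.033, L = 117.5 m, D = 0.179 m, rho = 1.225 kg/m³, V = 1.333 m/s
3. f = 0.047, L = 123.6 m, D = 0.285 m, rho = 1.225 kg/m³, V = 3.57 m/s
Case 1: delta_P = 0.0313 kPa
Case 2: delta_P = 0.02358 kPa
Case 3: delta_P = 0.1591 kPa
Ranking (highest first): 3, 1, 2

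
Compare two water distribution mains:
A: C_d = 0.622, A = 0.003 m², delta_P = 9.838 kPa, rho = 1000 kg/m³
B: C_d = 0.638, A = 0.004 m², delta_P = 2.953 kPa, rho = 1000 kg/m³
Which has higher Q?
Q(A) = 8.277 L/s, Q(B) = 6.202 L/s. Answer: A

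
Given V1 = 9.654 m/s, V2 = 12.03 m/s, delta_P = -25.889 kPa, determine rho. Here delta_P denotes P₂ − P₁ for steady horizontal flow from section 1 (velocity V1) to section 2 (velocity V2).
Formula: \Delta P = \frac{1}{2} \rho (V_1^2 - V_2^2)
Substituting knowns: -25.889 = 0.5·rho·(9.654² − 12.03²)/1000
Solving for rho: rho = 2·(-25.889·1000)/(9.654² − 12.03²) = 1005 kg/m³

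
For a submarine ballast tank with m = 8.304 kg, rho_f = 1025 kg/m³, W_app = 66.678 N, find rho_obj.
Formula: W_{app} = mg\left(1 - \frac{\rho_f}{\rho_{obj}}\right)
Substituting knowns: 66.678 = 8.304·9.81·(1 − 1025/rho_obj)
Solving for rho_obj: rho_obj = 1025/(1 − 66.678/(8.304·9.81)) = 5648 kg/m³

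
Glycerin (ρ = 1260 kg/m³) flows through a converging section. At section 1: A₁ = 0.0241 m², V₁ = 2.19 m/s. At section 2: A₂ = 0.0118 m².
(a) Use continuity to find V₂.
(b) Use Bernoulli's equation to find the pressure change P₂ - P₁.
(a) Continuity: A₁V₁=A₂V₂ -> V₂=A₁V₁/A₂=0.0241*2.19/0.0118=4.47 m/s
(b) Bernoulli: P₂-P₁=0.5*rho*(V₁^2-V₂^2)/1000=0.5*1260*(2.19^2-4.47^2)/1000=-9.566 kPa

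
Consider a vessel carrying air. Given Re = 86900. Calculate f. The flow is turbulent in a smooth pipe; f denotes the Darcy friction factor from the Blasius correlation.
Formula: f = \frac{0.316}{Re^{0.25}}
f = 0.316/86900^0.25 = 0.0184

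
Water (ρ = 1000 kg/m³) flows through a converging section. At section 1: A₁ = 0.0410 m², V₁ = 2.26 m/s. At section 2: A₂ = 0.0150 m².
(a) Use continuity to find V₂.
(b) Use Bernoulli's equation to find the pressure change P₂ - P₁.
(a) Continuity: A₁V₁=A₂V₂ -> V₂=A₁V₁/A₂=0.0410*2.26/0.0150=6.18 m/s
(b) Bernoulli: P₂-P₁=0.5*rho*(V₁^2-V₂^2)/1000=0.5*1000*(2.26^2-6.18^2)/1000=-16.54 kPa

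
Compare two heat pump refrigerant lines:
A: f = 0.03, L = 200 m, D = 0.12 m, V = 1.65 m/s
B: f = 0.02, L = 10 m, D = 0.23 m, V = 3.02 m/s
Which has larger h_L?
h_L(A) = 6.938 m, h_L(B) = 0.4042 m. Answer: A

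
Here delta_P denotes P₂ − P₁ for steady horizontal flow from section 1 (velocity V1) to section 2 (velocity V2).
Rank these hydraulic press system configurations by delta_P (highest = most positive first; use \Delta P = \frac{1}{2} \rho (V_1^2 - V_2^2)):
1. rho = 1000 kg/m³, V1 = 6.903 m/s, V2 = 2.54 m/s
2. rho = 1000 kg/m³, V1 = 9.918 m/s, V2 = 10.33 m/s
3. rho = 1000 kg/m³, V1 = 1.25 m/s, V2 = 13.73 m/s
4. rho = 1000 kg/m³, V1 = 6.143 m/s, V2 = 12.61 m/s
Case 1: delta_P = 20.6 kPa
Case 2: delta_P = -4.171 kPa
Case 3: delta_P = -93.48 kPa
Case 4: delta_P = -60.64 kPa
Ranking (highest first): 1, 2, 4, 3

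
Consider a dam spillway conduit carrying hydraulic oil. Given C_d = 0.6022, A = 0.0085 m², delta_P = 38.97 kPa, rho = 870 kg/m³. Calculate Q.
Formula: Q = C_d A \sqrt{\frac{2 \Delta P}{\rho}}
Q = 0.6022·0.0085·√(2·(38.97·1000)/870)·1000 = 48.45 L/s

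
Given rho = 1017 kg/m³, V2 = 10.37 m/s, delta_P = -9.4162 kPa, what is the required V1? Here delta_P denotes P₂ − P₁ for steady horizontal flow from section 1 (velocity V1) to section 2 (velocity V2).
Formula: \Delta P = \frac{1}{2} \rho (V_1^2 - V_2^2)
Substituting knowns: -9.4162 = 0.5·1017·(V1² − 10.37²)/1000
Solving for V1: V1 = √(10.37² + 2·(-9.4162·1000)/1017) = 9.435 m/s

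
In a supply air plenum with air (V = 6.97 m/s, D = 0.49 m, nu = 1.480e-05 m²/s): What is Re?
Formula: Re = \frac{V D}{\nu}
Re = 6.97·0.49/1.480e-05 = 230764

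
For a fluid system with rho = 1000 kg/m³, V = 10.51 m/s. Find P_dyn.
Formula: P_{dyn} = \frac{1}{2} \rho V^2
P_dyn = 0.5·1000·10.51²/1000 = 55.23 kPa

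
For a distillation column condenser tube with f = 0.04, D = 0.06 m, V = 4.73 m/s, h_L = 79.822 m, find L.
Formula: h_L = f \frac{L}{D} \frac{V^2}{2g}
Substituting knowns: 79.822 = 0.04·(L/0.06)·4.73²/(2·9.81)
Solving for L: L = 79.822·2·9.81·0.06/(0.04·4.73²) = 105 m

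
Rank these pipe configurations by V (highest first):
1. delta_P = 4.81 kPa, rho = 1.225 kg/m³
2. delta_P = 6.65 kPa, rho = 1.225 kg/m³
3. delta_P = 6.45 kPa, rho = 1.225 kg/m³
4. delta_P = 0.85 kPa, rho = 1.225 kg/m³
Case 1: V = 88.62 m/s
Case 2: V = 104.2 m/s
Case 3: V = 102.6 m/s
Case 4: V = 37.25 m/s
Ranking (highest first): 2, 3, 1, 4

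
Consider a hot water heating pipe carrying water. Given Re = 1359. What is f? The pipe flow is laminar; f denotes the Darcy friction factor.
Formula: f = \frac{64}{Re}
f = 64/1359 = 0.04709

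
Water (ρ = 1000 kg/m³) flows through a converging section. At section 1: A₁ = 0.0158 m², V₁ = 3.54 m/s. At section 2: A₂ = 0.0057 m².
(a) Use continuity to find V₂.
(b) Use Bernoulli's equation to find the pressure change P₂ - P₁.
(a) Continuity: A₁V₁=A₂V₂ -> V₂=A₁V₁/A₂=0.0158*3.54/0.0057=9.81 m/s
(b) Bernoulli: P₂-P₁=0.5*rho*(V₁^2-V₂^2)/1000=0.5*1000*(3.54^2-9.81^2)/1000=-41.85 kPa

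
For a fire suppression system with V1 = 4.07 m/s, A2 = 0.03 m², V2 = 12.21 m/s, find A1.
Formula: V_2 = \frac{A_1 V_1}{A_2}
Substituting knowns: 12.21 = A1·4.07/0.03
Solving for A1: A1 = 12.21·0.03/4.07 = 0.09 m²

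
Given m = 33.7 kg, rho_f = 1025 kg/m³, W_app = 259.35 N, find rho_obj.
Formula: W_{app} = mg\left(1 - \frac{\rho_f}{\rho_{obj}}\right)
Substituting knowns: 259.35 = 33.7·9.81·(1 − 1025/rho_obj)
Solving for rho_obj: rho_obj = 1025/(1 − 259.35/(33.7·9.81)) = 4756 kg/m³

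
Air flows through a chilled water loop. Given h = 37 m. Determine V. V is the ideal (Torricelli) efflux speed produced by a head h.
Formula: V = \sqrt{2 g h}
V = √(2·9.81·37) = 26.94 m/s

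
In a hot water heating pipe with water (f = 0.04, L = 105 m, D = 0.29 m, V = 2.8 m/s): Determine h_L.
Formula: h_L = f \frac{L}{D} \frac{V^2}{2g}
h_L = 0.04·(105/0.29)·2.8²/(2·9.81) = 5.787 m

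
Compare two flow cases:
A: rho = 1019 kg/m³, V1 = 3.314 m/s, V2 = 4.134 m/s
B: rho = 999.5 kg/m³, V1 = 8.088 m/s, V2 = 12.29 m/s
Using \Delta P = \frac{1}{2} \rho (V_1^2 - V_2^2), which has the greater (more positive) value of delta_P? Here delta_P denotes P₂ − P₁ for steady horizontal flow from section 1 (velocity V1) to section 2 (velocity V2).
delta_P(A) = -3.112 kPa, delta_P(B) = -42.79 kPa. Answer: A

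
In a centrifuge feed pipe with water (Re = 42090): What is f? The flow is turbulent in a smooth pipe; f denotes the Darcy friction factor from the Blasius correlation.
Formula: f = \frac{0.316}{Re^{0.25}}
f = 0.316/42090^0.25 = 0.02206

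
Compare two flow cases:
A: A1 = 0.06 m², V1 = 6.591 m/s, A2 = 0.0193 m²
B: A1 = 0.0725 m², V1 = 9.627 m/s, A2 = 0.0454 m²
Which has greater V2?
V2(A) = 20.49 m/s, V2(B) = 15.37 m/s. Answer: A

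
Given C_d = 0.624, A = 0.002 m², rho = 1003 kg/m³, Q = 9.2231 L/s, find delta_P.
Formula: Q = C_d A \sqrt{\frac{2 \Delta P}{\rho}}
Substituting knowns: 9.2231 = 0.624·0.002·√(2·(delta_P·1000)/1003)·1000
Solving for delta_P: delta_P = ((9.2231/1000)/(0.624·0.002))²·1003/2/1000 = 27.39 kPa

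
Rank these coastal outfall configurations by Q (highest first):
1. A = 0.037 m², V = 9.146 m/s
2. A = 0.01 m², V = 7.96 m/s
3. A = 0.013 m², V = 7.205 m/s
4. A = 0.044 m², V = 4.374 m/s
Case 1: Q = 338.4 L/s
Case 2: Q = 79.6 L/s
Case 3: Q = 93.66 L/s
Case 4: Q = 192.5 L/s
Ranking (highest first): 1, 4, 3, 2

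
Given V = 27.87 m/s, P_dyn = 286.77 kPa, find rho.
Formula: P_{dyn} = \frac{1}{2} \rho V^2
Substituting knowns: 286.77 = 0.5·rho·27.87²/1000
Solving for rho: rho = 2·(286.77·1000)/27.87² = 738.4 kg/m³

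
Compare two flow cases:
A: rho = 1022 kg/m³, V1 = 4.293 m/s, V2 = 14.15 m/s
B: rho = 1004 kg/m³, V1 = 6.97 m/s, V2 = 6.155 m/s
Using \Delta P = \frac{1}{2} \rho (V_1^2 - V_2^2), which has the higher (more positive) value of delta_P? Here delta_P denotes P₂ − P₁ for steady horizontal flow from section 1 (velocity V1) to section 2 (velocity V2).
delta_P(A) = -92.9 kPa, delta_P(B) = 5.37 kPa. Answer: B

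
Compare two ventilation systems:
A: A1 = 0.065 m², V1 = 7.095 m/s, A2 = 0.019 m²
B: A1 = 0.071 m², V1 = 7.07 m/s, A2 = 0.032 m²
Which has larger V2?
V2(A) = 24.27 m/s, V2(B) = 15.69 m/s. Answer: A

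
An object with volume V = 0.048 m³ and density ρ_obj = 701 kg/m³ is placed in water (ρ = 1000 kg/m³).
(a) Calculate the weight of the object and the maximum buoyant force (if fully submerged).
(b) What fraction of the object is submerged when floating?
(a) W=rho_obj*g*V=701*9.81*0.048=330.1 N; F_B(max)=rho*g*V=1000*9.81*0.048=470.9 N
(b) Floating fraction=rho_obj/rho=701/1000=0.701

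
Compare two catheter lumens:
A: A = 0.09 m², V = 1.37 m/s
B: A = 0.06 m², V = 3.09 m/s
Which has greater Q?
Q(A) = 123.3 L/s, Q(B) = 185.4 L/s. Answer: B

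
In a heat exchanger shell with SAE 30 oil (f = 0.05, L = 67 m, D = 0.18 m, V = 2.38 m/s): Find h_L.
Formula: h_L = f \frac{L}{D} \frac{V^2}{2g}
h_L = 0.05·(67/0.18)·2.38²/(2·9.81) = 5.373 m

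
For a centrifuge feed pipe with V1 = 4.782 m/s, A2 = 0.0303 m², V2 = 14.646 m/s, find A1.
Formula: V_2 = \frac{A_1 V_1}{A_2}
Substituting knowns: 14.646 = A1·4.782/0.0303
Solving for A1: A1 = 14.646·0.0303/4.782 = 0.0928 m²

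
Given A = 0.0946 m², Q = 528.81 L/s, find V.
Formula: Q = A V
Substituting knowns: 528.81 = 0.0946·V·1000
Solving for V: V = (528.81/1000)/0.0946 = 5.59 m/s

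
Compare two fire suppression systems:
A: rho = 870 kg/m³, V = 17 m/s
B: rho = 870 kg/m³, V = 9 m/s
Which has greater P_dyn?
P_dyn(A) = 125.7 kPa, P_dyn(B) = 35.23 kPa. Answer: A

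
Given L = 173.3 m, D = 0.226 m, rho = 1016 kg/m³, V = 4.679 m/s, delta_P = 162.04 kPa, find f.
Formula: \Delta P = f \frac{L}{D} \frac{\rho V^2}{2}
Substituting knowns: 162.04 = f·(173.3/0.226)·0.5·1016·4.679²/1000
Solving for f: f = (162.04·1000)/((173.3/0.226)·0.5·1016·4.679²) = 0.019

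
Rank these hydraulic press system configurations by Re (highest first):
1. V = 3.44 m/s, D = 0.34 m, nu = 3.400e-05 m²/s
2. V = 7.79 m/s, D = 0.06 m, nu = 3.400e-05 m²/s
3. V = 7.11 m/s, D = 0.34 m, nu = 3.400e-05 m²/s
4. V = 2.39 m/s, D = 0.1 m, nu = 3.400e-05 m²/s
Case 1: Re = 34400
Case 2: Re = 13747
Case 3: Re = 71100
Case 4: Re = 7029
Ranking (highest first): 3, 1, 2, 4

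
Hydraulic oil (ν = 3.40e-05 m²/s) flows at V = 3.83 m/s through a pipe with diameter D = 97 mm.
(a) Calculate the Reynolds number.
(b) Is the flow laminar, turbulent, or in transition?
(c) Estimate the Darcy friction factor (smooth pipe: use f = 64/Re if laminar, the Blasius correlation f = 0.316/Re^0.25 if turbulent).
(a) Re = V·D/ν = 3.83·0.097/3.40e-05 = 10927
(b) Flow regime: turbulent (Re > 4000)
(c) Friction factor: f = 0.316/Re^0.25 = 0.316/10927^0.25 = 0.03091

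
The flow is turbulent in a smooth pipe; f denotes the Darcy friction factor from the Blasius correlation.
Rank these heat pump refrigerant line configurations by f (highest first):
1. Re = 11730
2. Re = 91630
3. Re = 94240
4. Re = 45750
Case 1: f = 0.03036
Case 2: f = 0.01816
Case 3: f = 0.01804
Case 4: f = 0.02161
Ranking (highest first): 1, 4, 2, 3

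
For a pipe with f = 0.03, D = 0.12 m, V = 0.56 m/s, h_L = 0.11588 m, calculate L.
Formula: h_L = f \frac{L}{D} \frac{V^2}{2g}
Substituting knowns: 0.11588 = 0.03·(L/0.12)·0.56²/(2·9.81)
Solving for L: L = 0.11588·2·9.81·0.12/(0.03·0.56²) = 29 m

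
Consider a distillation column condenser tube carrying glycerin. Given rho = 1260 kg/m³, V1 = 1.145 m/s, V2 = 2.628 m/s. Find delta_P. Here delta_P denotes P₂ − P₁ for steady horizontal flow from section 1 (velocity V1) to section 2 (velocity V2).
Formula: \Delta P = \frac{1}{2} \rho (V_1^2 - V_2^2)
delta_P = 0.5·1260·(1.145² − 2.628²)/1000 = -3.525 kPa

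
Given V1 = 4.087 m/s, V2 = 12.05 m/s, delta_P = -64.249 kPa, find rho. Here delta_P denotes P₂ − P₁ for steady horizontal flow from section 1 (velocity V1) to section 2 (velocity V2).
Formula: \Delta P = \frac{1}{2} \rho (V_1^2 - V_2^2)
Substituting knowns: -64.249 = 0.5·rho·(4.087² − 12.05²)/1000
Solving for rho: rho = 2·(-64.249·1000)/(4.087² − 12.05²) = 1000 kg/m³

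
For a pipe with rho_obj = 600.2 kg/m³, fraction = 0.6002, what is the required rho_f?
Formula: f_{sub} = \frac{\rho_{obj}}{\rho_f}
Substituting knowns: 0.6002 = 600.2/rho_f
Solving for rho_f: rho_f = 600.2/0.6002 = 1000 kg/m³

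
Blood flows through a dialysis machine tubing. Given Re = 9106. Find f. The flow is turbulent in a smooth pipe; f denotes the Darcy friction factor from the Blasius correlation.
Formula: f = \frac{0.316}{Re^{0.25}}
f = 0.316/9106^0.25 = 0.03235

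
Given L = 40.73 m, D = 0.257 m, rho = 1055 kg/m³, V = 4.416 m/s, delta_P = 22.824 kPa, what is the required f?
Formula: \Delta P = f \frac{L}{D} \frac{\rho V^2}{2}
Substituting knowns: 22.824 = f·(40.73/0.257)·0.5·1055·4.416²/1000
Solving for f: f = (22.824·1000)/((40.73/0.257)·0.5·1055·4.416²) = 0.014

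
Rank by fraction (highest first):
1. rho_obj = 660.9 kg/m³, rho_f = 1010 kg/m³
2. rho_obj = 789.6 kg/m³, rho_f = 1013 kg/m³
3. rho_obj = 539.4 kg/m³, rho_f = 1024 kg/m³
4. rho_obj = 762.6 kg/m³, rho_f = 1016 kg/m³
Case 1: fraction = 0.6544
Case 2: fraction = 0.7795
Case 3: fraction = 0.5268
Case 4: fraction = 0.7506
Ranking (highest first): 2, 4, 1, 3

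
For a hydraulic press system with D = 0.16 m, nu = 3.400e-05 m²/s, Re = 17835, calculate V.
Formula: Re = \frac{V D}{\nu}
Substituting knowns: 17835 = V·0.16/3.400e-05
Solving for V: V = 17835·3.400e-05/0.16 = 3.79 m/s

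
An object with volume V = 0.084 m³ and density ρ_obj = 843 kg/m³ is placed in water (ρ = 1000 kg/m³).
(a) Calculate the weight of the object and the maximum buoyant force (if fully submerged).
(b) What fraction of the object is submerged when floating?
(a) W=rho_obj*g*V=843*9.81*0.084=694.7 N; F_B(max)=rho*g*V=1000*9.81*0.084=824.0 N
(b) Floating fraction=rho_obj/rho=843/1000=0.843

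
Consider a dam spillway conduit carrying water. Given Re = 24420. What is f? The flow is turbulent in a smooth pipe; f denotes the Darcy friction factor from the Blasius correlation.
Formula: f = \frac{0.316}{Re^{0.25}}
f = 0.316/24420^0.25 = 0.02528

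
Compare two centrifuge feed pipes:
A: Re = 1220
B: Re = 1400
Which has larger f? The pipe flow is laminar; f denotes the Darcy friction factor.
f(A) = 0.05246, f(B) = 0.04571. Answer: A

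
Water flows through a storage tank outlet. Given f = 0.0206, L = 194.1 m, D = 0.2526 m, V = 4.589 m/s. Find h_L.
Formula: h_L = f \frac{L}{D} \frac{V^2}{2g}
h_L = 0.0206·(194.1/0.2526)·4.589²/(2·9.81) = 16.99 m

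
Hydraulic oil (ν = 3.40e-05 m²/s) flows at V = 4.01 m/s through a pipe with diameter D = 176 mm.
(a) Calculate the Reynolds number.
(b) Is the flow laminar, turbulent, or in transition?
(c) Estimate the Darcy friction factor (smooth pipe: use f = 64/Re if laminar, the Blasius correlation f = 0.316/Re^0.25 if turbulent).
(a) Re = V·D/ν = 4.01·0.176/3.40e-05 = 20758
(b) Flow regime: turbulent (Re > 4000)
(c) Friction factor: f = 0.316/Re^0.25 = 0.316/20758^0.25 = 0.02633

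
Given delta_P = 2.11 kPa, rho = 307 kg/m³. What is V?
Formula: V = \sqrt{\frac{2 \Delta P}{\rho}}
V = √(2·(2.11·1000)/307) = 3.708 m/s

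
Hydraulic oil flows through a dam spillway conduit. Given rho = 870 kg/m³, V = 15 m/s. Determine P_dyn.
Formula: P_{dyn} = \frac{1}{2} \rho V^2
P_dyn = 0.5·870·15²/1000 = 97.88 kPa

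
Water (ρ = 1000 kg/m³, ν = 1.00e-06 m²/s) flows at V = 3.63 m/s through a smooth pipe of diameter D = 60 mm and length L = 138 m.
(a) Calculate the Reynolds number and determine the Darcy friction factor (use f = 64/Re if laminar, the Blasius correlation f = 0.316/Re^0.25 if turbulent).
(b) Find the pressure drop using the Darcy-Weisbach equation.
(a) Re = V·D/ν = 3.63·0.06/1.00e-06 = 217800 → turbulent (Re > 4000); f = 0.316/Re^0.25 = 0.316/217800^0.25 = 0.014628 (Blasius is strictly valid for Re ≲ 1e5; used here as the smooth-pipe estimate the problem specifies)
(b) Darcy-Weisbach: ΔP = f·(L/D)·½ρV²/1000 = 0.014628·(138/0.060)·½·1000·3.63²/1000 = 221.7 kPa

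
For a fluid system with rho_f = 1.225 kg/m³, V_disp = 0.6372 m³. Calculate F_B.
Formula: F_B = \rho_f g V_{disp}
F_B = 1.225·9.81·0.6372 = 7.657 N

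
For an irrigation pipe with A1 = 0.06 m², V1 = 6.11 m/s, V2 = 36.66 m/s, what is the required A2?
Formula: V_2 = \frac{A_1 V_1}{A_2}
Substituting knowns: 36.66 = 0.06·6.11/A2
Solving for A2: A2 = 0.06·6.11/36.66 = 0.01 m²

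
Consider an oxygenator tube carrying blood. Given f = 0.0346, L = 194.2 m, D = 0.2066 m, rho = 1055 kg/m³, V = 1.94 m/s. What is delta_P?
Formula: \Delta P = f \frac{L}{D} \frac{\rho V^2}{2}
delta_P = 0.0346·(194.2/0.2066)·0.5·1055·1.94²/1000 = 64.57 kPa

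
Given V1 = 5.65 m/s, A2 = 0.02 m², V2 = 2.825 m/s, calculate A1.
Formula: V_2 = \frac{A_1 V_1}{A_2}
Substituting knowns: 2.825 = A1·5.65/0.02
Solving for A1: A1 = 2.825·0.02/5.65 = 0.01 m²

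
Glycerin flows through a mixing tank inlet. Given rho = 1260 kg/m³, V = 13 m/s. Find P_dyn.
Formula: P_{dyn} = \frac{1}{2} \rho V^2
P_dyn = 0.5·1260·13²/1000 = 106.5 kPa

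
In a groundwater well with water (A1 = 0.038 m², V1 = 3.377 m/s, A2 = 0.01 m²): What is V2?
Formula: V_2 = \frac{A_1 V_1}{A_2}
V2 = 0.038·3.377/0.01 = 12.83 m/s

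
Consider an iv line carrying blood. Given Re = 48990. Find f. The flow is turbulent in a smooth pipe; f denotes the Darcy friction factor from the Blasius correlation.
Formula: f = \frac{0.316}{Re^{0.25}}
f = 0.316/48990^0.25 = 0.02124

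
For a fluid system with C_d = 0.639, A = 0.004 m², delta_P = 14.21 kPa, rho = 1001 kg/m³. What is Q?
Formula: Q = C_d A \sqrt{\frac{2 \Delta P}{\rho}}
Q = 0.639·0.004·√(2·(14.21·1000)/1001)·1000 = 13.62 L/s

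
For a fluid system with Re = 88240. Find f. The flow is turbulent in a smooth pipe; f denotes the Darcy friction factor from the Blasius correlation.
Formula: f = \frac{0.316}{Re^{0.25}}
f = 0.316/88240^0.25 = 0.01833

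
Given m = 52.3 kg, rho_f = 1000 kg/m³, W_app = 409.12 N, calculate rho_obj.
Formula: W_{app} = mg\left(1 - \frac{\rho_f}{\rho_{obj}}\right)
Substituting knowns: 409.12 = 52.3·9.81·(1 − 1000/rho_obj)
Solving for rho_obj: rho_obj = 1000/(1 − 409.12/(52.3·9.81)) = 4936 kg/m³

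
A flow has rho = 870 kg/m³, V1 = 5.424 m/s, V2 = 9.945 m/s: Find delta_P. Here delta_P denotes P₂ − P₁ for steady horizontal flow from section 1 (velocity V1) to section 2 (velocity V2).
Formula: \Delta P = \frac{1}{2} \rho (V_1^2 - V_2^2)
delta_P = 0.5·870·(5.424² − 9.945²)/1000 = -30.23 kPa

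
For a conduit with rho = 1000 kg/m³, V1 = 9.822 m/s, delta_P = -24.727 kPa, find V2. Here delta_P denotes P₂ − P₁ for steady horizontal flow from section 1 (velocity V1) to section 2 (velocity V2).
Formula: \Delta P = \frac{1}{2} \rho (V_1^2 - V_2^2)
Substituting knowns: -24.727 = 0.5·1000·(9.822² − V2²)/1000
Solving for V2: V2 = √(9.822² − 2·(-24.727·1000)/1000) = 12.08 m/s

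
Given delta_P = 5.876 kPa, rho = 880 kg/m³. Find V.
Formula: V = \sqrt{\frac{2 \Delta P}{\rho}}
V = √(2·(5.876·1000)/880) = 3.654 m/s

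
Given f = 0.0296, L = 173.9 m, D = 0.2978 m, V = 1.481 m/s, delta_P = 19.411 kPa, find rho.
Formula: \Delta P = f \frac{L}{D} \frac{\rho V^2}{2}
Substituting knowns: 19.411 = 0.0296·(173.9/0.2978)·0.5·rho·1.481²/1000
Solving for rho: rho = (19.411·1000)/(0.0296·(173.9/0.2978)·0.5·1.481²) = 1024 kg/m³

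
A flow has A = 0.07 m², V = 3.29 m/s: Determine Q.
Formula: Q = A V
Q = 0.07·3.29·1000 = 230.3 L/s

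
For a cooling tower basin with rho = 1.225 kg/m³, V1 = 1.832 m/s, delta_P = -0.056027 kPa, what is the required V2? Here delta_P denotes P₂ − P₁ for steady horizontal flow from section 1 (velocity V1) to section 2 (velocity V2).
Formula: \Delta P = \frac{1}{2} \rho (V_1^2 - V_2^2)
Substituting knowns: -0.056027 = 0.5·1.225·(1.832² − V2²)/1000
Solving for V2: V2 = √(1.832² − 2·(-0.056027·1000)/1.225) = 9.738 m/s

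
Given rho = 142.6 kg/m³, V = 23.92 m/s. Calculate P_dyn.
Formula: P_{dyn} = \frac{1}{2} \rho V^2
P_dyn = 0.5·142.6·23.92²/1000 = 40.8 kPa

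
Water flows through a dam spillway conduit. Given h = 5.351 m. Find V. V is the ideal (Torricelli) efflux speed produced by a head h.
Formula: V = \sqrt{2 g h}
V = √(2·9.81·5.351) = 10.25 m/s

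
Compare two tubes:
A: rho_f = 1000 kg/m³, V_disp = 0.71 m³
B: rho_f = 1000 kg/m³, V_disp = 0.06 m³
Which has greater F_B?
F_B(A) = 6965 N, F_B(B) = 588.6 N. Answer: A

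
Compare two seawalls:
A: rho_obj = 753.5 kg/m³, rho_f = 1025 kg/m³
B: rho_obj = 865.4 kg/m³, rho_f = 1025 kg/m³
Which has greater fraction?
fraction(A) = 0.7351, fraction(B) = 0.8443. Answer: B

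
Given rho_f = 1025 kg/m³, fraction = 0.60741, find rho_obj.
Formula: f_{sub} = \frac{\rho_{obj}}{\rho_f}
Substituting knowns: 0.60741 = rho_obj/1025
Solving for rho_obj: rho_obj = 0.60741·1025 = 622.6 kg/m³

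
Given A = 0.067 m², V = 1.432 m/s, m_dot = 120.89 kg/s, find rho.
Formula: \dot{m} = \rho A V
Substituting knowns: 120.89 = rho·0.067·1.432
Solving for rho: rho = 120.89/(0.067·1.432) = 1260 kg/m³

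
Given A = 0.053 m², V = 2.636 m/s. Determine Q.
Formula: Q = A V
Q = 0.053·2.636·1000 = 139.7 L/s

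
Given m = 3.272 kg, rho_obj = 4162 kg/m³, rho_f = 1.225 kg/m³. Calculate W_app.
Formula: W_{app} = mg\left(1 - \frac{\rho_f}{\rho_{obj}}\right)
W_app = 3.272·9.81·(1 − 1.225/4162) = 32.09 N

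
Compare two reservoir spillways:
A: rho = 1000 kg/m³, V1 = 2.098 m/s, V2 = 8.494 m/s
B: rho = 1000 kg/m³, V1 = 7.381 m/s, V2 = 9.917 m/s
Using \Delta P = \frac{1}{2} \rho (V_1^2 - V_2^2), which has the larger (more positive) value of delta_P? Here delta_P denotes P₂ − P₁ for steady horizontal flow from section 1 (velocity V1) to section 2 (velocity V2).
delta_P(A) = -33.87 kPa, delta_P(B) = -21.93 kPa. Answer: B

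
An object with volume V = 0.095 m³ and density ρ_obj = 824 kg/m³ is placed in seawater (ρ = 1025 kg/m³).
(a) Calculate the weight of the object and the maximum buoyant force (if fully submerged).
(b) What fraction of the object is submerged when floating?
(a) W=rho_obj*g*V=824*9.81*0.095=767.9 N; F_B(max)=rho*g*V=1025*9.81*0.095=955.2 N
(b) Floating fraction=rho_obj/rho=824/1025=0.804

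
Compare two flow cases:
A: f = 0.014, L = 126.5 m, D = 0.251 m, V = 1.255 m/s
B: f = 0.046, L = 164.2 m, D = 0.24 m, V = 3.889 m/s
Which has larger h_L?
h_L(A) = 0.5664 m, h_L(B) = 24.26 m. Answer: B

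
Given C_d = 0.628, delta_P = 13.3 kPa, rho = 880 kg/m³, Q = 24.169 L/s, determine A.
Formula: Q = C_d A \sqrt{\frac{2 \Delta P}{\rho}}
Substituting knowns: 24.169 = 0.628·A·√(2·(13.3·1000)/880)·1000
Solving for A: A = (24.169/1000)/(0.628·√(2·(13.3·1000)/880)) = 0.007 m²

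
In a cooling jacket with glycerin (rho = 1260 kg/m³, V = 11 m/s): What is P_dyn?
Formula: P_{dyn} = \frac{1}{2} \rho V^2
P_dyn = 0.5·1260·11²/1000 = 76.23 kPa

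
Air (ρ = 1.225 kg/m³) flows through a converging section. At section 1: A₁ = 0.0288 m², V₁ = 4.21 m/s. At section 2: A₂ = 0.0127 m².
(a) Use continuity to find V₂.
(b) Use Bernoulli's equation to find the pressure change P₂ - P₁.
(a) Continuity: A₁V₁=A₂V₂ -> V₂=A₁V₁/A₂=0.0288*4.21/0.0127=9.55 m/s
(b) Bernoulli: P₂-P₁=0.5*rho*(V₁^2-V₂^2)/1000=0.5*1.225*(4.21^2-9.55^2)/1000=-0.04501 kPa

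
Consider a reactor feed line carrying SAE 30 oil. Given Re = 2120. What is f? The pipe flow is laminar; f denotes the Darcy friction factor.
Formula: f = \frac{64}{Re}
f = 64/2120 = 0.03019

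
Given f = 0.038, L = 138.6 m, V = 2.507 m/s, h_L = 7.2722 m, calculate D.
Formula: h_L = f \frac{L}{D} \frac{V^2}{2g}
Substituting knowns: 7.2722 = 0.038·(138.6/D)·2.507²/(2·9.81)
Solving for D: D = 0.038·138.6·2.507²/(2·9.81·7.2722) = 0.232 m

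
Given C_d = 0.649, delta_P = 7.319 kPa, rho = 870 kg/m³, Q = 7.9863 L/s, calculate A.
Formula: Q = C_d A \sqrt{\frac{2 \Delta P}{\rho}}
Substituting knowns: 7.9863 = 0.649·A·√(2·(7.319·1000)/870)·1000
Solving for A: A = (7.9863/1000)/(0.649·√(2·(7.319·1000)/870)) = 0.003 m²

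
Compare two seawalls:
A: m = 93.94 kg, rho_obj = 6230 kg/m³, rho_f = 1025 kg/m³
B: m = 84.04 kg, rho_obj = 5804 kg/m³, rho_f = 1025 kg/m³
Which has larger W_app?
W_app(A) = 769.9 N, W_app(B) = 678.8 N. Answer: A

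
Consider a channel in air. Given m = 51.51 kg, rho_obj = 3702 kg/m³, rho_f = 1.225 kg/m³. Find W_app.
Formula: W_{app} = mg\left(1 - \frac{\rho_f}{\rho_{obj}}\right)
W_app = 51.51·9.81·(1 − 1.225/3702) = 505.1 N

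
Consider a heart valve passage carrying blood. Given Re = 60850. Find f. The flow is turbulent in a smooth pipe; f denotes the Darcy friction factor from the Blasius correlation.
Formula: f = \frac{0.316}{Re^{0.25}}
f = 0.316/60850^0.25 = 0.02012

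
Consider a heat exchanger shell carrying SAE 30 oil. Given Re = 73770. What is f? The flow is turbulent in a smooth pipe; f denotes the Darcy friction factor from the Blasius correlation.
Formula: f = \frac{0.316}{Re^{0.25}}
f = 0.316/73770^0.25 = 0.01917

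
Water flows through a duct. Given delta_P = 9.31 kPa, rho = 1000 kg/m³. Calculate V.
Formula: V = \sqrt{\frac{2 \Delta P}{\rho}}
V = √(2·(9.31·1000)/1000) = 4.315 m/s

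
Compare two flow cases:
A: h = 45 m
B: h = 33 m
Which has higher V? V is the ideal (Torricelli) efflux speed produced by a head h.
V(A) = 29.71 m/s, V(B) = 25.45 m/s. Answer: A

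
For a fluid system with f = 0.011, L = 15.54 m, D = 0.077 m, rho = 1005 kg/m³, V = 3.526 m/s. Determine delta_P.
Formula: \Delta P = f \frac{L}{D} \frac{\rho V^2}{2}
delta_P = 0.011·(15.54/0.077)·0.5·1005·3.526²/1000 = 13.87 kPa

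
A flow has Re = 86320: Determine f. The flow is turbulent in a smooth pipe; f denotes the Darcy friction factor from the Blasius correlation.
Formula: f = \frac{0.316}{Re^{0.25}}
f = 0.316/86320^0.25 = 0.01844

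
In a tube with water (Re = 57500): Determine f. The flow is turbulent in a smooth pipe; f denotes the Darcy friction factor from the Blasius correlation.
Formula: f = \frac{0.316}{Re^{0.25}}
f = 0.316/57500^0.25 = 0.02041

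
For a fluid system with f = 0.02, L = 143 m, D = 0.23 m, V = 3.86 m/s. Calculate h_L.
Formula: h_L = f \frac{L}{D} \frac{V^2}{2g}
h_L = 0.02·(143/0.23)·3.86²/(2·9.81) = 9.443 m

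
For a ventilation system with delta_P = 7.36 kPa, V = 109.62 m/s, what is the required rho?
Formula: V = \sqrt{\frac{2 \Delta P}{\rho}}
Substituting knowns: 109.62 = √(2·(7.36·1000)/rho)
Solving for rho: rho = 2·(7.36·1000)/109.62² = 1.225 kg/m³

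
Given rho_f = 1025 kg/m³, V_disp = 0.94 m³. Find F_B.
Formula: F_B = \rho_f g V_{disp}
F_B = 1025·9.81·0.94 = 9452 N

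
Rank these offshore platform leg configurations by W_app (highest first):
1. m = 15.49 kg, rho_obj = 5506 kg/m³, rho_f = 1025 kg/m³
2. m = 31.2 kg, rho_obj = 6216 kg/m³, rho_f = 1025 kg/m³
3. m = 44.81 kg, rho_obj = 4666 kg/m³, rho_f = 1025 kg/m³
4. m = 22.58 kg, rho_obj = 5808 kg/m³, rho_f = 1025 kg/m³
Case 1: W_app = 123.7 N
Case 2: W_app = 255.6 N
Case 3: W_app = 343 N
Case 4: W_app = 182.4 N
Ranking (highest first): 3, 2, 4, 1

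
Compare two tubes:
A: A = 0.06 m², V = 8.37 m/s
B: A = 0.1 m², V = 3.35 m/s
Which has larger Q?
Q(A) = 502.2 L/s, Q(B) = 335 L/s. Answer: A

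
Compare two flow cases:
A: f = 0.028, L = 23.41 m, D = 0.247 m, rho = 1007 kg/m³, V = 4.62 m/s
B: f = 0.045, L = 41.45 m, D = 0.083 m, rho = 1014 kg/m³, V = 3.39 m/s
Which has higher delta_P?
delta_P(A) = 28.52 kPa, delta_P(B) = 130.9 kPa. Answer: B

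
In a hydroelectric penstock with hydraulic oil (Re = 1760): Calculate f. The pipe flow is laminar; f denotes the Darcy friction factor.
Formula: f = \frac{64}{Re}
f = 64/1760 = 0.03636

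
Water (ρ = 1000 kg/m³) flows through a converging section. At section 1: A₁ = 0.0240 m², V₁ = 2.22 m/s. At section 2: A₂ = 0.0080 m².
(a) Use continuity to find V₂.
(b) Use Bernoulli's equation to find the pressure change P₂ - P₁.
(a) Continuity: A₁V₁=A₂V₂ -> V₂=A₁V₁/A₂=0.0240*2.22/0.0080=6.66 m/s
(b) Bernoulli: P₂-P₁=0.5*rho*(V₁^2-V₂^2)/1000=0.5*1000*(2.22^2-6.66^2)/1000=-19.71 kPa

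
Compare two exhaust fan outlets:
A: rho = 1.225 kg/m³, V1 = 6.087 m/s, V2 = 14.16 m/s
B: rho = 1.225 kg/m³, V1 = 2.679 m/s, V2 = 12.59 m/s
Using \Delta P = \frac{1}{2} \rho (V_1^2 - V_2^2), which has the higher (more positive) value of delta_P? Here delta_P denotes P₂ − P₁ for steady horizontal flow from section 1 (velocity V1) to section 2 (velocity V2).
delta_P(A) = -0.1001 kPa, delta_P(B) = -0.09269 kPa. Answer: B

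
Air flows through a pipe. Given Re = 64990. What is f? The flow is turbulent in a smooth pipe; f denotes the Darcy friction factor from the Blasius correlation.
Formula: f = \frac{0.316}{Re^{0.25}}
f = 0.316/64990^0.25 = 0.01979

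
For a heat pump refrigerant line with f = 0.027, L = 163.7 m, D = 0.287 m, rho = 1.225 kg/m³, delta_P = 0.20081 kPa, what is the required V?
Formula: \Delta P = f \frac{L}{D} \frac{\rho V^2}{2}
Substituting knowns: 0.20081 = 0.027·(163.7/0.287)·0.5·1.225·V²/1000
Solving for V: V = √((0.20081·1000)/(0.027·(163.7/0.287)·0.5·1.225)) = 4.614 m/s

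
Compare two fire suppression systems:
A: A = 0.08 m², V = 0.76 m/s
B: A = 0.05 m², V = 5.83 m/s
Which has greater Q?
Q(A) = 60.8 L/s, Q(B) = 291.5 L/s. Answer: B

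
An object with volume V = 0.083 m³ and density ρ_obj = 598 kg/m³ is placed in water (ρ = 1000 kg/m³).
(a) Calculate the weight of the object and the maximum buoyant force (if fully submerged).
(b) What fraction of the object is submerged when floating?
(a) W=rho_obj*g*V=598*9.81*0.083=486.9 N; F_B(max)=rho*g*V=1000*9.81*0.083=814.2 N
(b) Floating fraction=rho_obj/rho=598/1000=0.598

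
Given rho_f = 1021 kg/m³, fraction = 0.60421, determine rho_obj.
Formula: f_{sub} = \frac{\rho_{obj}}{\rho_f}
Substituting knowns: 0.60421 = rho_obj/1021
Solving for rho_obj: rho_obj = 0.60421·1021 = 616.9 kg/m³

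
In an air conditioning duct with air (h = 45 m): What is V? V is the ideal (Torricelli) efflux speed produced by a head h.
Formula: V = \sqrt{2 g h}
V = √(2·9.81·45) = 29.71 m/s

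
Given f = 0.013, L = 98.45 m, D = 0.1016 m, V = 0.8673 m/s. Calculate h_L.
Formula: h_L = f \frac{L}{D} \frac{V^2}{2g}
h_L = 0.013·(98.45/0.1016)·0.8673²/(2·9.81) = 0.483 m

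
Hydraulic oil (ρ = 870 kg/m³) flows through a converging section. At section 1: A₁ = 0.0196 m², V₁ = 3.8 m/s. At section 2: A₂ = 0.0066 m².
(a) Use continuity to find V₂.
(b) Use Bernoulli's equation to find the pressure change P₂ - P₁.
(a) Continuity: A₁V₁=A₂V₂ -> V₂=A₁V₁/A₂=0.0196*3.8/0.0066=11.28 m/s
(b) Bernoulli: P₂-P₁=0.5*rho*(V₁^2-V₂^2)/1000=0.5*870*(3.8^2-11.28^2)/1000=-49.07 kPa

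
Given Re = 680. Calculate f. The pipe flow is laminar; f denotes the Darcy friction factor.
Formula: f = \frac{64}{Re}
f = 64/680 = 0.09412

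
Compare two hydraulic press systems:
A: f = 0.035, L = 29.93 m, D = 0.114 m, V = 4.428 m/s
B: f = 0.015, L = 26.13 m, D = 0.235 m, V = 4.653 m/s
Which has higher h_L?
h_L(A) = 9.183 m, h_L(B) = 1.84 m. Answer: A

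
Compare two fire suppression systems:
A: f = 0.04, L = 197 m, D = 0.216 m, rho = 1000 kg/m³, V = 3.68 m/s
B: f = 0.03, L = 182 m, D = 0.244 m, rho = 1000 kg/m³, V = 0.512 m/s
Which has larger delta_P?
delta_P(A) = 247 kPa, delta_P(B) = 2.933 kPa. Answer: A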